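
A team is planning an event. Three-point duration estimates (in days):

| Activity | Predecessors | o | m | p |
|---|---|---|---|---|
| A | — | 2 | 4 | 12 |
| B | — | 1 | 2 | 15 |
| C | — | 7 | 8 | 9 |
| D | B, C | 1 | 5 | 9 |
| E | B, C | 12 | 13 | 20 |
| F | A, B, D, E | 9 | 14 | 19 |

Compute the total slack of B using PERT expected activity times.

4 days

te_A = (2 + 4·4 + 12)/6 = 30/6 = 5
te_B = (1 + 4·2 + 15)/6 = 24/6 = 4
te_C = (7 + 4·8 + 9)/6 = 48/6 = 8
te_D = (1 + 4·5 + 9)/6 = 30/6 = 5
te_E = (12 + 4·13 + 20)/6 = 84/6 = 14
te_F = (9 + 4·14 + 19)/6 = 84/6 = 14

Forward pass:
ES_A = 0; EF_A = 5
ES_B = 0; EF_B = 4
ES_C = 0; EF_C = 8
ES_D = max(EF_B=4, EF_C=8) = 8; EF_D = 8+5 = 13
ES_E = max(EF_B=4, EF_C=8) = 8; EF_E = 8+14 = 22
ES_F = max(EF_A=5, EF_B=4, EF_D=13, EF_E=22) = 22; EF_F = 22+14 = 36
Expected project duration μ = 36 days. Critical path: C → E → F.

Backward pass:
LF_F = 36; LS_F = 36−14 = 22
LF_E = LS_F = 22; LS_E = 22−14 = 8
LF_D = LS_F = 22; LS_D = 22−5 = 17
LF_C = min(LS_D=17, LS_E=8) = 8; LS_C = 8−8 = 0
LF_B = min(LS_D=17, LS_E=8, LS_F=22) = 8; LS_B = 8−4 = 4
LF_A = LS_F = 22; LS_A = 22−5 = 17
Slack_B = LS_B − ES_B = 4 − 0 = 4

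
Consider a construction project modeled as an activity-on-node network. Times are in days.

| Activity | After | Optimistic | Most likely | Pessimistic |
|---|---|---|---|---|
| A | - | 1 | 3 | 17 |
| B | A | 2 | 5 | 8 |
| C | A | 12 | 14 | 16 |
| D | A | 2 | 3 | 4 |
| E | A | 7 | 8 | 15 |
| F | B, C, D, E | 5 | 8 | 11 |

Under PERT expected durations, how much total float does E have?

te_A = (1 + 4·3 + 17)/6 = 30/6 = 5
te_B = (2 + 4·5 + 8)/6 = 30/6 = 5
te_C = (12 + 4·14 + 16)/6 = 84/6 = 14
te_D = (2 + 4·3 + 4)/6 = 18/6 = 3
te_E = (7 + 4·8 + 15)/6 = 54/6 = 9
te_F = (5 + 4·8 + 11)/6 = 48/6 = 8

Forward pass:
ES_A = 0; EF_A = 5
ES_B = 5; EF_B = 5+5 = 10
ES_C = 5; EF_C = 5+14 = 19
ES_D = 5; EF_D = 5+3 = 8
ES_E = 5; EF_E = 5+9 = 14
ES_F = max(EF_B=10, EF_C=19, EF_D=8, EF_E=14) = 19; EF_F = 19+8 = 27
Expected project duration μ = 27 days. Critical path: A → C → F.

Backward pass:
LF_F = 27; LS_F = 27−8 = 19
LF_E = LS_F = 19; LS_E = 19−9 = 10
LF_D = LS_F = 19; LS_D = 19−3 = 16
LF_C = LS_F = 19; LS_C = 19−14 = 5
LF_B = LS_F = 19; LS_B = 19−5 = 14
LF_A = min(LS_B=14, LS_C=5, LS_D=16, LS_E=10) = 5; LS_A = 5−5 = 0
Slack_E = LS_E − ES_E = 10 − 5 = 5

5 days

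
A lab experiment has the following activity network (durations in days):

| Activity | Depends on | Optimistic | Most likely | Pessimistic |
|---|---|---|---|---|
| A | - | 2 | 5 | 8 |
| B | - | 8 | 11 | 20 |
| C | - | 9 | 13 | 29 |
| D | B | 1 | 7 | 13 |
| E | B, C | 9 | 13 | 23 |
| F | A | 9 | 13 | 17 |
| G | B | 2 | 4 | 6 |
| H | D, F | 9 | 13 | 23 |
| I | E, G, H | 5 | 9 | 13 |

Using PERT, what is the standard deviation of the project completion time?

te_A = (2 + 4·5 + 8)/6 = 30/6 = 5; σ²_A = ((8−2)/6)² = 1.000
te_B = (8 + 4·11 + 20)/6 = 72/6 = 12; σ²_B = ((20−8)/6)² = 4.000
te_C = (9 + 4·13 + 29)/6 = 90/6 = 15; σ²_C = ((29−9)/6)² = 11.111
te_D = (1 + 4·7 + 13)/6 = 42/6 = 7; σ²_D = ((13−1)/6)² = 4.000
te_E = (9 + 4·13 + 23)/6 = 84/6 = 14; σ²_E = ((23−9)/6)² = 5.444
te_F = (9 + 4·13 + 17)/6 = 78/6 = 13; σ²_F = ((17−9)/6)² = 1.778
te_G = (2 + 4·4 + 6)/6 = 24/6 = 4; σ²_G = ((6−2)/6)² = 0.444
te_H = (9 + 4·13 + 23)/6 = 84/6 = 14; σ²_H = ((23−9)/6)² = 5.444
te_I = (5 + 4·9 + 13)/6 = 54/6 = 9; σ²_I = ((13−5)/6)² = 1.778

Forward pass:
ES_A = 0; EF_A = 5
ES_B = 0; EF_B = 12
ES_C = 0; EF_C = 15
ES_D = 12; EF_D = 12+7 = 19
ES_E = max(EF_B=12, EF_C=15) = 15; EF_E = 15+14 = 29
ES_F = 5; EF_F = 5+13 = 18
ES_G = 12; EF_G = 12+4 = 16
ES_H = max(EF_D=19, EF_F=18) = 19; EF_H = 19+14 = 33
ES_I = max(EF_E=29, EF_G=16, EF_H=33) = 33; EF_I = 33+9 = 42
Expected project duration μ = 42 days. Critical path: B → D → H → I.

Variance along critical path = 4.000 + 4.000 + 5.444 + 1.778 = 15.222
σ = √15.222 = 3.902 days

3.90 days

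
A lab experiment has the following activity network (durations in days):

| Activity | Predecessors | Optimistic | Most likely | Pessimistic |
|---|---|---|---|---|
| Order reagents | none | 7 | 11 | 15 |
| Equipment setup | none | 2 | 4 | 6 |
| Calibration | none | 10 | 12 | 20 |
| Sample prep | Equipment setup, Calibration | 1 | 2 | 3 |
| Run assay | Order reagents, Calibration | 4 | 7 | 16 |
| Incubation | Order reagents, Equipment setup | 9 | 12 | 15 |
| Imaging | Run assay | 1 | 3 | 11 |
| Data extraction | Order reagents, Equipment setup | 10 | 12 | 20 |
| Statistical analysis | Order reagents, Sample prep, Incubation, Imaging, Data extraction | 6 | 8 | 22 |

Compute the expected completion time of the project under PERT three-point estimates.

35 days

te_Order reagents = (7 + 4·11 + 15)/6 = 66/6 = 11
te_Equipment setup = (2 + 4·4 + 6)/6 = 24/6 = 4
te_Calibration = (10 + 4·12 + 20)/6 = 78/6 = 13
te_Sample prep = (1 + 4·2 + 3)/6 = 12/6 = 2
te_Run assay = (4 + 4·7 + 16)/6 = 48/6 = 8
te_Incubation = (9 + 4·12 + 15)/6 = 72/6 = 12
te_Imaging = (1 + 4·3 + 11)/6 = 24/6 = 4
te_Data extraction = (10 + 4·12 + 20)/6 = 78/6 = 13
te_Statistical analysis = (6 + 4·8 + 22)/6 = 60/6 = 10

Forward pass:
ES_Order reagents = 0; EF_Order reagents = 11
ES_Equipment setup = 0; EF_Equipment setup = 4
ES_Calibration = 0; EF_Calibration = 13
ES_Sample prep = max(EF_Equipment setup=4, EF_Calibration=13) = 13; EF_Sample prep = 13+2 = 15
ES_Run assay = max(EF_Order reagents=11, EF_Calibration=13) = 13; EF_Run assay = 13+8 = 21
ES_Incubation = max(EF_Order reagents=11, EF_Equipment setup=4) = 11; EF_Incubation = 11+12 = 23
ES_Imaging = 21; EF_Imaging = 21+4 = 25
ES_Data extraction = max(EF_Order reagents=11, EF_Equipment setup=4) = 11; EF_Data extraction = 11+13 = 24
ES_Statistical analysis = max(EF_Order reagents=11, EF_Sample prep=15, EF_Incubation=23, EF_Imaging=25, EF_Data extraction=24) = 25; EF_Statistical analysis = 25+10 = 35
Expected project duration μ = 35 days. Critical path: Calibration → Run assay → Imaging → Statistical analysis.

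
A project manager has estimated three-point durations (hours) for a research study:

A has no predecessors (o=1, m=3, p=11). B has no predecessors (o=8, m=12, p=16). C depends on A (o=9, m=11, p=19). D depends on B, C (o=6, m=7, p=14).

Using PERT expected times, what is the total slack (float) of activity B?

4 hours

te_A = (1 + 4·3 + 11)/6 = 24/6 = 4
te_B = (8 + 4·12 + 16)/6 = 72/6 = 12
te_C = (9 + 4·11 + 19)/6 = 72/6 = 12
te_D = (6 + 4·7 + 14)/6 = 48/6 = 8

Forward pass:
ES_A = 0; EF_A = 4
ES_B = 0; EF_B = 12
ES_C = 4; EF_C = 4+12 = 16
ES_D = max(EF_B=12, EF_C=16) = 16; EF_D = 16+8 = 24
Expected project duration μ = 24 hours. Critical path: A → C → D.

Backward pass:
LF_D = 24; LS_D = 24−8 = 16
LF_C = LS_D = 16; LS_C = 16−12 = 4
LF_B = LS_D = 16; LS_B = 16−12 = 4
LF_A = LS_C = 4; LS_A = 4−4 = 0
Slack_B = LS_B − ES_B = 4 − 0 = 4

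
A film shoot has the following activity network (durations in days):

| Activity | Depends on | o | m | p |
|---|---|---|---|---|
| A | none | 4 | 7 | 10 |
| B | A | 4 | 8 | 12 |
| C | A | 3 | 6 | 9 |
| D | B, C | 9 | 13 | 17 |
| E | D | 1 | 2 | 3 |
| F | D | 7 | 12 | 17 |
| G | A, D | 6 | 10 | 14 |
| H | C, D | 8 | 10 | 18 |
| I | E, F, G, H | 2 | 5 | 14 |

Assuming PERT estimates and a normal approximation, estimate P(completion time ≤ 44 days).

0.276

te_A = (4 + 4·7 + 10)/6 = 42/6 = 7; σ²_A = ((10−4)/6)² = 1.000
te_B = (4 + 4·8 + 12)/6 = 48/6 = 8; σ²_B = ((12−4)/6)² = 1.778
te_C = (3 + 4·6 + 9)/6 = 36/6 = 6; σ²_C = ((9−3)/6)² = 1.000
te_D = (9 + 4·13 + 17)/6 = 78/6 = 13; σ²_D = ((17−9)/6)² = 1.778
te_E = (1 + 4·2 + 3)/6 = 12/6 = 2; σ²_E = ((3−1)/6)² = 0.111
te_F = (7 + 4·12 + 17)/6 = 72/6 = 12; σ²_F = ((17−7)/6)² = 2.778
te_G = (6 + 4·10 + 14)/6 = 60/6 = 10; σ²_G = ((14−6)/6)² = 1.778
te_H = (8 + 4·10 + 18)/6 = 66/6 = 11; σ²_H = ((18−8)/6)² = 2.778
te_I = (2 + 4·5 + 14)/6 = 36/6 = 6; σ²_I = ((14−2)/6)² = 4.000

Forward pass:
ES_A = 0; EF_A = 7
ES_B = 7; EF_B = 7+8 = 15
ES_C = 7; EF_C = 7+6 = 13
ES_D = max(EF_B=15, EF_C=13) = 15; EF_D = 15+13 = 28
ES_E = 28; EF_E = 28+2 = 30
ES_F = 28; EF_F = 28+12 = 40
ES_G = max(EF_A=7, EF_D=28) = 28; EF_G = 28+10 = 38
ES_H = max(EF_C=13, EF_D=28) = 28; EF_H = 28+11 = 39
ES_I = max(EF_E=30, EF_F=40, EF_G=38, EF_H=39) = 40; EF_I = 40+6 = 46
Expected project duration μ = 46 days. Critical path: A → B → D → F → I.

Variance along critical path = 1.000 + 1.778 + 1.778 + 2.778 + 4.000 = 11.333; σ = √11.333 = 3.367 days.
Z = (44 − 46) / 3.367 = -0.594
P(T ≤ 44) = Φ(-0.594) ≈ 0.276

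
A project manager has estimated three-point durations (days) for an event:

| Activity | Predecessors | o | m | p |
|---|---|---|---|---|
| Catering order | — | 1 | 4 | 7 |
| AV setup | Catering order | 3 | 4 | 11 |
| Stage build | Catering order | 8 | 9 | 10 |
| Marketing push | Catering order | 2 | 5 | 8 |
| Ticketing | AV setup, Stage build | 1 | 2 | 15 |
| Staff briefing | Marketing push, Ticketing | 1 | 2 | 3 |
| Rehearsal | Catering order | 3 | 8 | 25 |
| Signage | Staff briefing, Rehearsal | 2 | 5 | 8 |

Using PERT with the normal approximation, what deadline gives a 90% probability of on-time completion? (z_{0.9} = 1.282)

27.5 days

te_Catering order = (1 + 4·4 + 7)/6 = 24/6 = 4; σ²_Catering order = ((7−1)/6)² = 1.000
te_AV setup = (3 + 4·4 + 11)/6 = 30/6 = 5; σ²_AV setup = ((11−3)/6)² = 1.778
te_Stage build = (8 + 4·9 + 10)/6 = 54/6 = 9; σ²_Stage build = ((10−8)/6)² = 0.111
te_Marketing push = (2 + 4·5 + 8)/6 = 30/6 = 5; σ²_Marketing push = ((8−2)/6)² = 1.000
te_Ticketing = (1 + 4·2 + 15)/6 = 24/6 = 4; σ²_Ticketing = ((15−1)/6)² = 5.444
te_Staff briefing = (1 + 4·2 + 3)/6 = 12/6 = 2; σ²_Staff briefing = ((3−1)/6)² = 0.111
te_Rehearsal = (3 + 4·8 + 25)/6 = 60/6 = 10; σ²_Rehearsal = ((25−3)/6)² = 13.444
te_Signage = (2 + 4·5 + 8)/6 = 30/6 = 5; σ²_Signage = ((8−2)/6)² = 1.000

Forward pass:
ES_Catering order = 0; EF_Catering order = 4
ES_AV setup = 4; EF_AV setup = 4+5 = 9
ES_Stage build = 4; EF_Stage build = 4+9 = 13
ES_Marketing push = 4; EF_Marketing push = 4+5 = 9
ES_Ticketing = max(EF_AV setup=9, EF_Stage build=13) = 13; EF_Ticketing = 13+4 = 17
ES_Staff briefing = max(EF_Marketing push=9, EF_Ticketing=17) = 17; EF_Staff briefing = 17+2 = 19
ES_Rehearsal = 4; EF_Rehearsal = 4+10 = 14
ES_Signage = max(EF_Staff briefing=19, EF_Rehearsal=14) = 19; EF_Signage = 19+5 = 24
Expected project duration μ = 24 days. Critical path: Catering order → Stage build → Ticketing → Staff briefing → Signage.

Variance along critical path = 1.000 + 0.111 + 5.444 + 0.111 + 1.000 = 7.667; σ = 2.769 days.
D = μ + z·σ = 24 + 1.282·2.769 = 27.5 days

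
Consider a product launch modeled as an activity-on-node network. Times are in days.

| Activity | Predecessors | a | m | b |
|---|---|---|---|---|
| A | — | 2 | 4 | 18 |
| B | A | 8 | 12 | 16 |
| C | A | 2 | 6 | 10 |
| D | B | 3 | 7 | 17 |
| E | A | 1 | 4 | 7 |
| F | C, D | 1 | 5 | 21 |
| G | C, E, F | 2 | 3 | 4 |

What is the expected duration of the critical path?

te_A = (2 + 4·4 + 18)/6 = 36/6 = 6
te_B = (8 + 4·12 + 16)/6 = 72/6 = 12
te_C = (2 + 4·6 + 10)/6 = 36/6 = 6
te_D = (3 + 4·7 + 17)/6 = 48/6 = 8
te_E = (1 + 4·4 + 7)/6 = 24/6 = 4
te_F = (1 + 4·5 + 21)/6 = 42/6 = 7
te_G = (2 + 4·3 + 4)/6 = 18/6 = 3

Forward pass:
ES_A = 0; EF_A = 6
ES_B = 6; EF_B = 6+12 = 18
ES_C = 6; EF_C = 6+6 = 12
ES_D = 18; EF_D = 18+8 = 26
ES_E = 6; EF_E = 6+4 = 10
ES_F = max(EF_C=12, EF_D=26) = 26; EF_F = 26+7 = 33
ES_G = max(EF_C=12, EF_E=10, EF_F=33) = 33; EF_G = 33+3 = 36
Expected project duration μ = 36 days. Critical path: A → B → D → F → G.

36 days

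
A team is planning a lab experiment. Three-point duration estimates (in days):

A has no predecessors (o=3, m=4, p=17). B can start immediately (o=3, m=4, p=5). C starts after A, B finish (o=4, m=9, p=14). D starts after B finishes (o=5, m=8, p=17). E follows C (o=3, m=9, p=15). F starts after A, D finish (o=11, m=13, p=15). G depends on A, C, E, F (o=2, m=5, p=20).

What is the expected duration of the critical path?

33 days

te_A = (3 + 4·4 + 17)/6 = 36/6 = 6
te_B = (3 + 4·4 + 5)/6 = 24/6 = 4
te_C = (4 + 4·9 + 14)/6 = 54/6 = 9
te_D = (5 + 4·8 + 17)/6 = 54/6 = 9
te_E = (3 + 4·9 + 15)/6 = 54/6 = 9
te_F = (11 + 4·13 + 15)/6 = 78/6 = 13
te_G = (2 + 4·5 + 20)/6 = 42/6 = 7

Forward pass:
ES_A = 0; EF_A = 6
ES_B = 0; EF_B = 4
ES_C = max(EF_A=6, EF_B=4) = 6; EF_C = 6+9 = 15
ES_D = 4; EF_D = 4+9 = 13
ES_E = 15; EF_E = 15+9 = 24
ES_F = max(EF_A=6, EF_D=13) = 13; EF_F = 13+13 = 26
ES_G = max(EF_A=6, EF_C=15, EF_E=24, EF_F=26) = 26; EF_G = 26+7 = 33
Expected project duration μ = 33 days. Critical path: B → D → F → G.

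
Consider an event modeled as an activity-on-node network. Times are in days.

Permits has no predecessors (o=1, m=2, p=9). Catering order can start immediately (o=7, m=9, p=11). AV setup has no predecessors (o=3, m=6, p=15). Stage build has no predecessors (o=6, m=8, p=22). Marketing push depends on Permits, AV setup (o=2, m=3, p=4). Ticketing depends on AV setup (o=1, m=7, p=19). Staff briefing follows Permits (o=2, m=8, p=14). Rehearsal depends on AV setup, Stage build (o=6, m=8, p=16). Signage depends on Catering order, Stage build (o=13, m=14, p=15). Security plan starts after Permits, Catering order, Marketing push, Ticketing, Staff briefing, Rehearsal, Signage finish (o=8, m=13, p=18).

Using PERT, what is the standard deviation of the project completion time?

3.16 days

te_Permits = (1 + 4·2 + 9)/6 = 18/6 = 3; σ²_Permits = ((9−1)/6)² = 1.778
te_Catering order = (7 + 4·9 + 11)/6 = 54/6 = 9; σ²_Catering order = ((11−7)/6)² = 0.444
te_AV setup = (3 + 4·6 + 15)/6 = 42/6 = 7; σ²_AV setup = ((15−3)/6)² = 4.000
te_Stage build = (6 + 4·8 + 22)/6 = 60/6 = 10; σ²_Stage build = ((22−6)/6)² = 7.111
te_Marketing push = (2 + 4·3 + 4)/6 = 18/6 = 3; σ²_Marketing push = ((4−2)/6)² = 0.111
te_Ticketing = (1 + 4·7 + 19)/6 = 48/6 = 8; σ²_Ticketing = ((19−1)/6)² = 9.000
te_Staff briefing = (2 + 4·8 + 14)/6 = 48/6 = 8; σ²_Staff briefing = ((14−2)/6)² = 4.000
te_Rehearsal = (6 + 4·8 + 16)/6 = 54/6 = 9; σ²_Rehearsal = ((16−6)/6)² = 2.778
te_Signage = (13 + 4·14 + 15)/6 = 84/6 = 14; σ²_Signage = ((15−13)/6)² = 0.111
te_Security plan = (8 + 4·13 + 18)/6 = 78/6 = 13; σ²_Security plan = ((18−8)/6)² = 2.778

Forward pass:
ES_Permits = 0; EF_Permits = 3
ES_Catering order = 0; EF_Catering order = 9
ES_AV setup = 0; EF_AV setup = 7
ES_Stage build = 0; EF_Stage build = 10
ES_Marketing push = max(EF_Permits=3, EF_AV setup=7) = 7; EF_Marketing push = 7+3 = 10
ES_Ticketing = 7; EF_Ticketing = 7+8 = 15
ES_Staff briefing = 3; EF_Staff briefing = 3+8 = 11
ES_Rehearsal = max(EF_AV setup=7, EF_Stage build=10) = 10; EF_Rehearsal = 10+9 = 19
ES_Signage = max(EF_Catering order=9, EF_Stage build=10) = 10; EF_Signage = 10+14 = 24
ES_Security plan = max(EF_Permits=3, EF_Catering order=9, EF_Marketing push=10, EF_Ticketing=15, EF_Staff briefing=11, EF_Rehearsal=19, EF_Signage=24) = 24; EF_Security plan = 24+13 = 37
Expected project duration μ = 37 days. Critical path: Stage build → Signage → Security plan.

Variance along critical path = 7.111 + 0.111 + 2.778 = 10.000
σ = √10.000 = 3.162 days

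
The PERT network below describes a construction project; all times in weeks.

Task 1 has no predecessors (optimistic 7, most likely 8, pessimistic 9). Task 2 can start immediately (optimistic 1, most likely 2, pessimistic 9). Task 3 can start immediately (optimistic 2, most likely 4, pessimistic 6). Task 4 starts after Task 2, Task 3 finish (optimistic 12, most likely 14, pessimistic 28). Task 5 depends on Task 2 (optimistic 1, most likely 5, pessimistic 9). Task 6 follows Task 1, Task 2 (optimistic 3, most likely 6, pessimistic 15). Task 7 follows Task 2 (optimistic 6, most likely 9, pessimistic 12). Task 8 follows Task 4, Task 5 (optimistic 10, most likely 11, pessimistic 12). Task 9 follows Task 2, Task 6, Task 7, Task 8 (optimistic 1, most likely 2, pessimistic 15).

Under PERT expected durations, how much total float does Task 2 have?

1 weeks

te_Task 1 = (7 + 4·8 + 9)/6 = 48/6 = 8
te_Task 2 = (1 + 4·2 + 9)/6 = 18/6 = 3
te_Task 3 = (2 + 4·4 + 6)/6 = 24/6 = 4
te_Task 4 = (12 + 4·14 + 28)/6 = 96/6 = 16
te_Task 5 = (1 + 4·5 + 9)/6 = 30/6 = 5
te_Task 6 = (3 + 4·6 + 15)/6 = 42/6 = 7
te_Task 7 = (6 + 4·9 + 12)/6 = 54/6 = 9
te_Task 8 = (10 + 4·11 + 12)/6 = 66/6 = 11
te_Task 9 = (1 + 4·2 + 15)/6 = 24/6 = 4

Forward pass:
ES_Task 1 = 0; EF_Task 1 = 8
ES_Task 2 = 0; EF_Task 2 = 3
ES_Task 3 = 0; EF_Task 3 = 4
ES_Task 4 = max(EF_Task 2=3, EF_Task 3=4) = 4; EF_Task 4 = 4+16 = 20
ES_Task 5 = 3; EF_Task 5 = 3+5 = 8
ES_Task 6 = max(EF_Task 1=8, EF_Task 2=3) = 8; EF_Task 6 = 8+7 = 15
ES_Task 7 = 3; EF_Task 7 = 3+9 = 12
ES_Task 8 = max(EF_Task 4=20, EF_Task 5=8) = 20; EF_Task 8 = 20+11 = 31
ES_Task 9 = max(EF_Task 2=3, EF_Task 6=15, EF_Task 7=12, EF_Task 8=31) = 31; EF_Task 9 = 31+4 = 35
Expected project duration μ = 35 weeks. Critical path: Task 3 → Task 4 → Task 8 → Task 9.

Backward pass:
LF_Task 9 = 35; LS_Task 9 = 35−4 = 31
LF_Task 8 = LS_Task 9 = 31; LS_Task 8 = 31−11 = 20
LF_Task 7 = LS_Task 9 = 31; LS_Task 7 = 31−9 = 22
LF_Task 6 = LS_Task 9 = 31; LS_Task 6 = 31−7 = 24
LF_Task 5 = LS_Task 8 = 20; LS_Task 5 = 20−5 = 15
LF_Task 4 = LS_Task 8 = 20; LS_Task 4 = 20−16 = 4
LF_Task 3 = LS_Task 4 = 4; LS_Task 3 = 4−4 = 0
LF_Task 2 = min(LS_Task 4=4, LS_Task 5=15, LS_Task 6=24, LS_Task 7=22, LS_Task 9=31) = 4; LS_Task 2 = 4−3 = 1
LF_Task 1 = LS_Task 6 = 24; LS_Task 1 = 24−8 = 16
Slack_Task 2 = LS_Task 2 − ES_Task 2 = 1 − 0 = 1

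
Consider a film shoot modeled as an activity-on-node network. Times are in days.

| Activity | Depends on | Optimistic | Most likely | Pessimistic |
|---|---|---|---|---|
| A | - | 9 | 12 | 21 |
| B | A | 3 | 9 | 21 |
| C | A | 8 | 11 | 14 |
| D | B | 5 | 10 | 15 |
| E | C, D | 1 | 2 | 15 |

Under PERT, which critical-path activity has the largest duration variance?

B

te_A = (9 + 4·12 + 21)/6 = 78/6 = 13; σ²_A = ((21−9)/6)² = 4.000
te_B = (3 + 4·9 + 21)/6 = 60/6 = 10; σ²_B = ((21−3)/6)² = 9.000
te_C = (8 + 4·11 + 14)/6 = 66/6 = 11; σ²_C = ((14−8)/6)² = 1.000
te_D = (5 + 4·10 + 15)/6 = 60/6 = 10; σ²_D = ((15−5)/6)² = 2.778
te_E = (1 + 4·2 + 15)/6 = 24/6 = 4; σ²_E = ((15−1)/6)² = 5.444

Forward pass:
ES_A = 0; EF_A = 13
ES_B = 13; EF_B = 13+10 = 23
ES_C = 13; EF_C = 13+11 = 24
ES_D = 23; EF_D = 23+10 = 33
ES_E = max(EF_C=24, EF_D=33) = 33; EF_E = 33+4 = 37
Expected project duration μ = 37 days. Critical path: A → B → D → E.

Variances on critical path: σ²_A=4.000, σ²_B=9.000, σ²_D=2.778, σ²_E=5.444.
Largest is σ²_B = 9.000.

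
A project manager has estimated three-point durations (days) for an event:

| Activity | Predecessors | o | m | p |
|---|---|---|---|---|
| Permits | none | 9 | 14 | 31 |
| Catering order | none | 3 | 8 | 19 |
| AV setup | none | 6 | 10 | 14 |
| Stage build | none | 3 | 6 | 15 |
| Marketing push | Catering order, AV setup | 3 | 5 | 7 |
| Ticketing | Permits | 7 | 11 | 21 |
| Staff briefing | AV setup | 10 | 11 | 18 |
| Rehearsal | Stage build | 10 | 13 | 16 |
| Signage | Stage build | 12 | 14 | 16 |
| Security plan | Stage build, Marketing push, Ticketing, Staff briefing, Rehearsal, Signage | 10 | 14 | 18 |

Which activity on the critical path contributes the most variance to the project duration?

Permits

te_Permits = (9 + 4·14 + 31)/6 = 96/6 = 16; σ²_Permits = ((31−9)/6)² = 13.444
te_Catering order = (3 + 4·8 + 19)/6 = 54/6 = 9; σ²_Catering order = ((19−3)/6)² = 7.111
te_AV setup = (6 + 4·10 + 14)/6 = 60/6 = 10; σ²_AV setup = ((14−6)/6)² = 1.778
te_Stage build = (3 + 4·6 + 15)/6 = 42/6 = 7; σ²_Stage build = ((15−3)/6)² = 4.000
te_Marketing push = (3 + 4·5 + 7)/6 = 30/6 = 5; σ²_Marketing push = ((7−3)/6)² = 0.444
te_Ticketing = (7 + 4·11 + 21)/6 = 72/6 = 12; σ²_Ticketing = ((21−7)/6)² = 5.444
te_Staff briefing = (10 + 4·11 + 18)/6 = 72/6 = 12; σ²_Staff briefing = ((18−10)/6)² = 1.778
te_Rehearsal = (10 + 4·13 + 16)/6 = 78/6 = 13; σ²_Rehearsal = ((16−10)/6)² = 1.000
te_Signage = (12 + 4·14 + 16)/6 = 84/6 = 14; σ²_Signage = ((16−12)/6)² = 0.444
te_Security plan = (10 + 4·14 + 18)/6 = 84/6 = 14; σ²_Security plan = ((18−10)/6)² = 1.778

Forward pass:
ES_Permits = 0; EF_Permits = 16
ES_Catering order = 0; EF_Catering order = 9
ES_AV setup = 0; EF_AV setup = 10
ES_Stage build = 0; EF_Stage build = 7
ES_Marketing push = max(EF_Catering order=9, EF_AV setup=10) = 10; EF_Marketing push = 10+5 = 15
ES_Ticketing = 16; EF_Ticketing = 16+12 = 28
ES_Staff briefing = 10; EF_Staff briefing = 10+12 = 22
ES_Rehearsal = 7; EF_Rehearsal = 7+13 = 20
ES_Signage = 7; EF_Signage = 7+14 = 21
ES_Security plan = max(EF_Stage build=7, EF_Marketing push=15, EF_Ticketing=28, EF_Staff briefing=22, EF_Rehearsal=20, EF_Signage=21) = 28; EF_Security plan = 28+14 = 42
Expected project duration μ = 42 days. Critical path: Permits → Ticketing → Security plan.

Variances on critical path: σ²_Permits=13.444, σ²_Ticketing=5.444, σ²_Security plan=1.778.
Largest is σ²_Permits = 13.444.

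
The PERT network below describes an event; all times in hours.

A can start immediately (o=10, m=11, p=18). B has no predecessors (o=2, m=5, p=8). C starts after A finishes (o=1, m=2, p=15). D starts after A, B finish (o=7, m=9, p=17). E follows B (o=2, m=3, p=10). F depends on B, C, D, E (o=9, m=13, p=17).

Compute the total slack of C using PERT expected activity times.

te_A = (10 + 4·11 + 18)/6 = 72/6 = 12
te_B = (2 + 4·5 + 8)/6 = 30/6 = 5
te_C = (1 + 4·2 + 15)/6 = 24/6 = 4
te_D = (7 + 4·9 + 17)/6 = 60/6 = 10
te_E = (2 + 4·3 + 10)/6 = 24/6 = 4
te_F = (9 + 4·13 + 17)/6 = 78/6 = 13

Forward pass:
ES_A = 0; EF_A = 12
ES_B = 0; EF_B = 5
ES_C = 12; EF_C = 12+4 = 16
ES_D = max(EF_A=12, EF_B=5) = 12; EF_D = 12+10 = 22
ES_E = 5; EF_E = 5+4 = 9
ES_F = max(EF_B=5, EF_C=16, EF_D=22, EF_E=9) = 22; EF_F = 22+13 = 35
Expected project duration μ = 35 hours. Critical path: A → D → F.

Backward pass:
LF_F = 35; LS_F = 35−13 = 22
LF_E = LS_F = 22; LS_E = 22−4 = 18
LF_D = LS_F = 22; LS_D = 22−10 = 12
LF_C = LS_F = 22; LS_C = 22−4 = 18
LF_B = min(LS_D=12, LS_E=18, LS_F=22) = 12; LS_B = 12−5 = 7
LF_A = min(LS_C=18, LS_D=12) = 12; LS_A = 12−12 = 0
Slack_C = LS_C − ES_C = 18 − 12 = 6

6 hours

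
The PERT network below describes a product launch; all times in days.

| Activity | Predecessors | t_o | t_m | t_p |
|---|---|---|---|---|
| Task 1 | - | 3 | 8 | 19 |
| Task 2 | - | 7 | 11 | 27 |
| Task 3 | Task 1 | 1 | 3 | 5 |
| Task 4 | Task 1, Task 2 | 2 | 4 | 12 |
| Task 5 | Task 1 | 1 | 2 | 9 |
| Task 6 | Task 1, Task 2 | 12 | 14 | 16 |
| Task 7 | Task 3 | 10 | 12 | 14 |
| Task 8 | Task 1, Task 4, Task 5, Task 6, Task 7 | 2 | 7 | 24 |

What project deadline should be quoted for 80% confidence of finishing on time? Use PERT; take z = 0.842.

40.2 days

te_Task 1 = (3 + 4·8 + 19)/6 = 54/6 = 9; σ²_Task 1 = ((19−3)/6)² = 7.111
te_Task 2 = (7 + 4·11 + 27)/6 = 78/6 = 13; σ²_Task 2 = ((27−7)/6)² = 11.111
te_Task 3 = (1 + 4·3 + 5)/6 = 18/6 = 3; σ²_Task 3 = ((5−1)/6)² = 0.444
te_Task 4 = (2 + 4·4 + 12)/6 = 30/6 = 5; σ²_Task 4 = ((12−2)/6)² = 2.778
te_Task 5 = (1 + 4·2 + 9)/6 = 18/6 = 3; σ²_Task 5 = ((9−1)/6)² = 1.778
te_Task 6 = (12 + 4·14 + 16)/6 = 84/6 = 14; σ²_Task 6 = ((16−12)/6)² = 0.444
te_Task 7 = (10 + 4·12 + 14)/6 = 72/6 = 12; σ²_Task 7 = ((14−10)/6)² = 0.444
te_Task 8 = (2 + 4·7 + 24)/6 = 54/6 = 9; σ²_Task 8 = ((24−2)/6)² = 13.444

Forward pass:
ES_Task 1 = 0; EF_Task 1 = 9
ES_Task 2 = 0; EF_Task 2 = 13
ES_Task 3 = 9; EF_Task 3 = 9+3 = 12
ES_Task 4 = max(EF_Task 1=9, EF_Task 2=13) = 13; EF_Task 4 = 13+5 = 18
ES_Task 5 = 9; EF_Task 5 = 9+3 = 12
ES_Task 6 = max(EF_Task 1=9, EF_Task 2=13) = 13; EF_Task 6 = 13+14 = 27
ES_Task 7 = 12; EF_Task 7 = 12+12 = 24
ES_Task 8 = max(EF_Task 1=9, EF_Task 4=18, EF_Task 5=12, EF_Task 6=27, EF_Task 7=24) = 27; EF_Task 8 = 27+9 = 36
Expected project duration μ = 36 days. Critical path: Task 2 → Task 6 → Task 8.

Variance along critical path = 11.111 + 0.444 + 13.444 = 25.000; σ = 5.000 days.
D = μ + z·σ = 36 + 0.842·5.000 = 40.2 days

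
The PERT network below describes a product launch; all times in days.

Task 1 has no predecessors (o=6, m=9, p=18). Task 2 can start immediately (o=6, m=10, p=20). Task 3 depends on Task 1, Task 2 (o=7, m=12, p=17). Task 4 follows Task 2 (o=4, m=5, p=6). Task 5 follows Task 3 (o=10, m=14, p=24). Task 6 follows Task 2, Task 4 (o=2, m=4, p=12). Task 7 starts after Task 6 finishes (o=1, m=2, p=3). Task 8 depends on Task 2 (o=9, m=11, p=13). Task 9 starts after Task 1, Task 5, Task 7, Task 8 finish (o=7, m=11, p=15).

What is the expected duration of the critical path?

te_Task 1 = (6 + 4·9 + 18)/6 = 60/6 = 10
te_Task 2 = (6 + 4·10 + 20)/6 = 66/6 = 11
te_Task 3 = (7 + 4·12 + 17)/6 = 72/6 = 12
te_Task 4 = (4 + 4·5 + 6)/6 = 30/6 = 5
te_Task 5 = (10 + 4·14 + 24)/6 = 90/6 = 15
te_Task 6 = (2 + 4·4 + 12)/6 = 30/6 = 5
te_Task 7 = (1 + 4·2 + 3)/6 = 12/6 = 2
te_Task 8 = (9 + 4·11 + 13)/6 = 66/6 = 11
te_Task 9 = (7 + 4·11 + 15)/6 = 66/6 = 11

Forward pass:
ES_Task 1 = 0; EF_Task 1 = 10
ES_Task 2 = 0; EF_Task 2 = 11
ES_Task 3 = max(EF_Task 1=10, EF_Task 2=11) = 11; EF_Task 3 = 11+12 = 23
ES_Task 4 = 11; EF_Task 4 = 11+5 = 16
ES_Task 5 = 23; EF_Task 5 = 23+15 = 38
ES_Task 6 = max(EF_Task 2=11, EF_Task 4=16) = 16; EF_Task 6 = 16+5 = 21
ES_Task 7 = 21; EF_Task 7 = 21+2 = 23
ES_Task 8 = 11; EF_Task 8 = 11+11 = 22
ES_Task 9 = max(EF_Task 1=10, EF_Task 5=38, EF_Task 7=23, EF_Task 8=22) = 38; EF_Task 9 = 38+11 = 49
Expected project duration μ = 49 days. Critical path: Task 2 → Task 3 → Task 5 → Task 9.

49 days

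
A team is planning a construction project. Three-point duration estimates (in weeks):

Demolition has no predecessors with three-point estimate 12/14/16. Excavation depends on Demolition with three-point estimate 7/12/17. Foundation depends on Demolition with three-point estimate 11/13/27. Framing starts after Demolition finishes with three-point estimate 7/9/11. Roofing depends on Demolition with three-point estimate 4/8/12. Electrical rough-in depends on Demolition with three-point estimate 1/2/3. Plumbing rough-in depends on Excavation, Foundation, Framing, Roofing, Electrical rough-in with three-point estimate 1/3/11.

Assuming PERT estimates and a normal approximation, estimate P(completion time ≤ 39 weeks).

te_Demolition = (12 + 4·14 + 16)/6 = 84/6 = 14; σ²_Demolition = ((16−12)/6)² = 0.444
te_Excavation = (7 + 4·12 + 17)/6 = 72/6 = 12; σ²_Excavation = ((17−7)/6)² = 2.778
te_Foundation = (11 + 4·13 + 27)/6 = 90/6 = 15; σ²_Foundation = ((27−11)/6)² = 7.111
te_Framing = (7 + 4·9 + 11)/6 = 54/6 = 9; σ²_Framing = ((11−7)/6)² = 0.444
te_Roofing = (4 + 4·8 + 12)/6 = 48/6 = 8; σ²_Roofing = ((12−4)/6)² = 1.778
te_Electrical rough-in = (1 + 4·2 + 3)/6 = 12/6 = 2; σ²_Electrical rough-in = ((3−1)/6)² = 0.111
te_Plumbing rough-in = (1 + 4·3 + 11)/6 = 24/6 = 4; σ²_Plumbing rough-in = ((11−1)/6)² = 2.778

Forward pass:
ES_Demolition = 0; EF_Demolition = 14
ES_Excavation = 14; EF_Excavation = 14+12 = 26
ES_Foundation = 14; EF_Foundation = 14+15 = 29
ES_Framing = 14; EF_Framing = 14+9 = 23
ES_Roofing = 14; EF_Roofing = 14+8 = 22
ES_Electrical rough-in = 14; EF_Electrical rough-in = 14+2 = 16
ES_Plumbing rough-in = max(EF_Excavation=26, EF_Foundation=29, EF_Framing=23, EF_Roofing=22, EF_Electrical rough-in=16) = 29; EF_Plumbing rough-in = 29+4 = 33
Expected project duration μ = 33 weeks. Critical path: Demolition → Foundation → Plumbing rough-in.

Variance along critical path = 0.444 + 7.111 + 2.778 = 10.333; σ = √10.333 = 3.215 weeks.
Z = (39 − 33) / 3.215 = 1.867
P(T ≤ 39) = Φ(1.867) ≈ 0.969

0.969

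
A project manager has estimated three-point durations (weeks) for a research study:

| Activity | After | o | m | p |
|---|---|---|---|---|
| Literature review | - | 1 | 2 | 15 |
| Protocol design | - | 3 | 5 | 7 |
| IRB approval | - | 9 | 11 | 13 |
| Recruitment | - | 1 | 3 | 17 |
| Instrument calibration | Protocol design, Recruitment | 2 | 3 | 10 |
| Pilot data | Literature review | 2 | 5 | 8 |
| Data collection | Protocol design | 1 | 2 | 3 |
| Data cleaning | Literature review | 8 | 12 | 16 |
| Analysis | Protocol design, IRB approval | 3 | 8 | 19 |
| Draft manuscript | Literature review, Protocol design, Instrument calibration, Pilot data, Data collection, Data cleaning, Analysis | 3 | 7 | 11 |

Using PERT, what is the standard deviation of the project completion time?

3.06 weeks

te_Literature review = (1 + 4·2 + 15)/6 = 24/6 = 4; σ²_Literature review = ((15−1)/6)² = 5.444
te_Protocol design = (3 + 4·5 + 7)/6 = 30/6 = 5; σ²_Protocol design = ((7−3)/6)² = 0.444
te_IRB approval = (9 + 4·11 + 13)/6 = 66/6 = 11; σ²_IRB approval = ((13−9)/6)² = 0.444
te_Recruitment = (1 + 4·3 + 17)/6 = 30/6 = 5; σ²_Recruitment = ((17−1)/6)² = 7.111
te_Instrument calibration = (2 + 4·3 + 10)/6 = 24/6 = 4; σ²_Instrument calibration = ((10−2)/6)² = 1.778
te_Pilot data = (2 + 4·5 + 8)/6 = 30/6 = 5; σ²_Pilot data = ((8−2)/6)² = 1.000
te_Data collection = (1 + 4·2 + 3)/6 = 12/6 = 2; σ²_Data collection = ((3−1)/6)² = 0.111
te_Data cleaning = (8 + 4·12 + 16)/6 = 72/6 = 12; σ²_Data cleaning = ((16−8)/6)² = 1.778
te_Analysis = (3 + 4·8 + 19)/6 = 54/6 = 9; σ²_Analysis = ((19−3)/6)² = 7.111
te_Draft manuscript = (3 + 4·7 + 11)/6 = 42/6 = 7; σ²_Draft manuscript = ((11−3)/6)² = 1.778

Forward pass:
ES_Literature review = 0; EF_Literature review = 4
ES_Protocol design = 0; EF_Protocol design = 5
ES_IRB approval = 0; EF_IRB approval = 11
ES_Recruitment = 0; EF_Recruitment = 5
ES_Instrument calibration = max(EF_Protocol design=5, EF_Recruitment=5) = 5; EF_Instrument calibration = 5+4 = 9
ES_Pilot data = 4; EF_Pilot data = 4+5 = 9
ES_Data collection = 5; EF_Data collection = 5+2 = 7
ES_Data cleaning = 4; EF_Data cleaning = 4+12 = 16
ES_Analysis = max(EF_Protocol design=5, EF_IRB approval=11) = 11; EF_Analysis = 11+9 = 20
ES_Draft manuscript = max(EF_Literature review=4, EF_Protocol design=5, EF_Instrument calibration=9, EF_Pilot data=9, EF_Data collection=7, EF_Data cleaning=16, EF_Analysis=20) = 20; EF_Draft manuscript = 20+7 = 27
Expected project duration μ = 27 weeks. Critical path: IRB approval → Analysis → Draft manuscript.

Variance along critical path = 0.444 + 7.111 + 1.778 = 9.333
σ = √9.333 = 3.055 weeks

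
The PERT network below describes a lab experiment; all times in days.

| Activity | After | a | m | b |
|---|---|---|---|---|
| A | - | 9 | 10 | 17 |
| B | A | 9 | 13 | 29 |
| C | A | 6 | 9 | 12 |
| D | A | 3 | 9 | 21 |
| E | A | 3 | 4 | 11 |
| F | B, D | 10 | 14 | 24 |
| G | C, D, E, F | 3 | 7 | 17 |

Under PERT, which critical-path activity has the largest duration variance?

te_A = (9 + 4·10 + 17)/6 = 66/6 = 11; σ²_A = ((17−9)/6)² = 1.778
te_B = (9 + 4·13 + 29)/6 = 90/6 = 15; σ²_B = ((29−9)/6)² = 11.111
te_C = (6 + 4·9 + 12)/6 = 54/6 = 9; σ²_C = ((12−6)/6)² = 1.000
te_D = (3 + 4·9 + 21)/6 = 60/6 = 10; σ²_D = ((21−3)/6)² = 9.000
te_E = (3 + 4·4 + 11)/6 = 30/6 = 5; σ²_E = ((11−3)/6)² = 1.778
te_F = (10 + 4·14 + 24)/6 = 90/6 = 15; σ²_F = ((24−10)/6)² = 5.444
te_G = (3 + 4·7 + 17)/6 = 48/6 = 8; σ²_G = ((17−3)/6)² = 5.444

Forward pass:
ES_A = 0; EF_A = 11
ES_B = 11; EF_B = 11+15 = 26
ES_C = 11; EF_C = 11+9 = 20
ES_D = 11; EF_D = 11+10 = 21
ES_E = 11; EF_E = 11+5 = 16
ES_F = max(EF_B=26, EF_D=21) = 26; EF_F = 26+15 = 41
ES_G = max(EF_C=20, EF_D=21, EF_E=16, EF_F=41) = 41; EF_G = 41+8 = 49
Expected project duration μ = 49 days. Critical path: A → B → F → G.

Variances on critical path: σ²_A=1.778, σ²_B=11.111, σ²_F=5.444, σ²_G=5.444.
Largest is σ²_B = 11.111.

B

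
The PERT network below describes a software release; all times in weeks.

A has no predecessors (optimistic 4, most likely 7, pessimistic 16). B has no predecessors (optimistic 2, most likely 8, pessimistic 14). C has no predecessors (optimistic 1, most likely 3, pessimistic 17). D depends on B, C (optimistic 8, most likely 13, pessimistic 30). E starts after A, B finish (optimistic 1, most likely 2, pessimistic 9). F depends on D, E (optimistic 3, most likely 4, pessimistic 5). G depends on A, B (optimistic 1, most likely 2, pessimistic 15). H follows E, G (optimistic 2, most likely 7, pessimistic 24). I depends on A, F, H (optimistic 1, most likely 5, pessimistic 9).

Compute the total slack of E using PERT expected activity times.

7 weeks

te_A = (4 + 4·7 + 16)/6 = 48/6 = 8
te_B = (2 + 4·8 + 14)/6 = 48/6 = 8
te_C = (1 + 4·3 + 17)/6 = 30/6 = 5
te_D = (8 + 4·13 + 30)/6 = 90/6 = 15
te_E = (1 + 4·2 + 9)/6 = 18/6 = 3
te_F = (3 + 4·4 + 5)/6 = 24/6 = 4
te_G = (1 + 4·2 + 15)/6 = 24/6 = 4
te_H = (2 + 4·7 + 24)/6 = 54/6 = 9
te_I = (1 + 4·5 + 9)/6 = 30/6 = 5

Forward pass:
ES_A = 0; EF_A = 8
ES_B = 0; EF_B = 8
ES_C = 0; EF_C = 5
ES_D = max(EF_B=8, EF_C=5) = 8; EF_D = 8+15 = 23
ES_E = max(EF_A=8, EF_B=8) = 8; EF_E = 8+3 = 11
ES_F = max(EF_D=23, EF_E=11) = 23; EF_F = 23+4 = 27
ES_G = max(EF_A=8, EF_B=8) = 8; EF_G = 8+4 = 12
ES_H = max(EF_E=11, EF_G=12) = 12; EF_H = 12+9 = 21
ES_I = max(EF_A=8, EF_F=27, EF_H=21) = 27; EF_I = 27+5 = 32
Expected project duration μ = 32 weeks. Critical path: B → D → F → I.

Backward pass:
LF_I = 32; LS_I = 32−5 = 27
LF_H = LS_I = 27; LS_H = 27−9 = 18
LF_G = LS_H = 18; LS_G = 18−4 = 14
LF_F = LS_I = 27; LS_F = 27−4 = 23
LF_E = min(LS_F=23, LS_H=18) = 18; LS_E = 18−3 = 15
LF_D = LS_F = 23; LS_D = 23−15 = 8
LF_C = LS_D = 8; LS_C = 8−5 = 3
LF_B = min(LS_D=8, LS_E=15, LS_G=14) = 8; LS_B = 8−8 = 0
LF_A = min(LS_E=15, LS_G=14, LS_I=27) = 14; LS_A = 14−8 = 6
Slack_E = LS_E − ES_E = 15 − 8 = 7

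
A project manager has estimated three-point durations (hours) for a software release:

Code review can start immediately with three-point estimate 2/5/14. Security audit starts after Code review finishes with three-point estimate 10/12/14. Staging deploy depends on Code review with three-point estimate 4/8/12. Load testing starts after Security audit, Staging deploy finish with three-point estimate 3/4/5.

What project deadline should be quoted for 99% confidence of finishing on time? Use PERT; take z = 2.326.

27.0 hours

te_Code review = (2 + 4·5 + 14)/6 = 36/6 = 6; σ²_Code review = ((14−2)/6)² = 4.000
te_Security audit = (10 + 4·12 + 14)/6 = 72/6 = 12; σ²_Security audit = ((14−10)/6)² = 0.444
te_Staging deploy = (4 + 4·8 + 12)/6 = 48/6 = 8; σ²_Staging deploy = ((12−4)/6)² = 1.778
te_Load testing = (3 + 4·4 + 5)/6 = 24/6 = 4; σ²_Load testing = ((5−3)/6)² = 0.111

Forward pass:
ES_Code review = 0; EF_Code review = 6
ES_Security audit = 6; EF_Security audit = 6+12 = 18
ES_Staging deploy = 6; EF_Staging deploy = 6+8 = 14
ES_Load testing = max(EF_Security audit=18, EF_Staging deploy=14) = 18; EF_Load testing = 18+4 = 22
Expected project duration μ = 22 hours. Critical path: Code review → Security audit → Load testing.

Variance along critical path = 4.000 + 0.444 + 0.111 = 4.556; σ = 2.134 hours.
D = μ + z·σ = 22 + 2.326·2.134 = 27.0 hours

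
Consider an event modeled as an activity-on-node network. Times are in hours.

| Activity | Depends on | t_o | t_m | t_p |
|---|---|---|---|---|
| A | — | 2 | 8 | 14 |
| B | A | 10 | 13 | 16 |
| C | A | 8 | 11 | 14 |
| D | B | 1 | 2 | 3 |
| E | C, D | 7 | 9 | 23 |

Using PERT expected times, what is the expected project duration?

34 hours

te_A = (2 + 4·8 + 14)/6 = 48/6 = 8
te_B = (10 + 4·13 + 16)/6 = 78/6 = 13
te_C = (8 + 4·11 + 14)/6 = 66/6 = 11
te_D = (1 + 4·2 + 3)/6 = 12/6 = 2
te_E = (7 + 4·9 + 23)/6 = 66/6 = 11

Forward pass:
ES_A = 0; EF_A = 8
ES_B = 8; EF_B = 8+13 = 21
ES_C = 8; EF_C = 8+11 = 19
ES_D = 21; EF_D = 21+2 = 23
ES_E = max(EF_C=19, EF_D=23) = 23; EF_E = 23+11 = 34
Expected project duration μ = 34 hours. Critical path: A → B → D → E.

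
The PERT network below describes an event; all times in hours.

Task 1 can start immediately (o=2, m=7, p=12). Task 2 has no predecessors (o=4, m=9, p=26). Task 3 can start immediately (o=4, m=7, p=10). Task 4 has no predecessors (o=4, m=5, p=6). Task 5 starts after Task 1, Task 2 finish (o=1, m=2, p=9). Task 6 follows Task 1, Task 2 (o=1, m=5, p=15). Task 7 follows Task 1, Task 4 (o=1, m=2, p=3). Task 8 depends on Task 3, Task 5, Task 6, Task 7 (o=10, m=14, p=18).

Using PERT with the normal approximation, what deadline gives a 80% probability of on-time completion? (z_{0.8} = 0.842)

34.8 hours

te_Task 1 = (2 + 4·7 + 12)/6 = 42/6 = 7; σ²_Task 1 = ((12−2)/6)² = 2.778
te_Task 2 = (4 + 4·9 + 26)/6 = 66/6 = 11; σ²_Task 2 = ((26−4)/6)² = 13.444
te_Task 3 = (4 + 4·7 + 10)/6 = 42/6 = 7; σ²_Task 3 = ((10−4)/6)² = 1.000
te_Task 4 = (4 + 4·5 + 6)/6 = 30/6 = 5; σ²_Task 4 = ((6−4)/6)² = 0.111
te_Task 5 = (1 + 4·2 + 9)/6 = 18/6 = 3; σ²_Task 5 = ((9−1)/6)² = 1.778
te_Task 6 = (1 + 4·5 + 15)/6 = 36/6 = 6; σ²_Task 6 = ((15−1)/6)² = 5.444
te_Task 7 = (1 + 4·2 + 3)/6 = 12/6 = 2; σ²_Task 7 = ((3−1)/6)² = 0.111
te_Task 8 = (10 + 4·14 + 18)/6 = 84/6 = 14; σ²_Task 8 = ((18−10)/6)² = 1.778

Forward pass:
ES_Task 1 = 0; EF_Task 1 = 7
ES_Task 2 = 0; EF_Task 2 = 11
ES_Task 3 = 0; EF_Task 3 = 7
ES_Task 4 = 0; EF_Task 4 = 5
ES_Task 5 = max(EF_Task 1=7, EF_Task 2=11) = 11; EF_Task 5 = 11+3 = 14
ES_Task 6 = max(EF_Task 1=7, EF_Task 2=11) = 11; EF_Task 6 = 11+6 = 17
ES_Task 7 = max(EF_Task 1=7, EF_Task 4=5) = 7; EF_Task 7 = 7+2 = 9
ES_Task 8 = max(EF_Task 3=7, EF_Task 5=14, EF_Task 6=17, EF_Task 7=9) = 17; EF_Task 8 = 17+14 = 31
Expected project duration μ = 31 hours. Critical path: Task 2 → Task 6 → Task 8.

Variance along critical path = 13.444 + 5.444 + 1.778 = 20.667; σ = 4.546 hours.
D = μ + z·σ = 31 + 0.842·4.546 = 34.8 hours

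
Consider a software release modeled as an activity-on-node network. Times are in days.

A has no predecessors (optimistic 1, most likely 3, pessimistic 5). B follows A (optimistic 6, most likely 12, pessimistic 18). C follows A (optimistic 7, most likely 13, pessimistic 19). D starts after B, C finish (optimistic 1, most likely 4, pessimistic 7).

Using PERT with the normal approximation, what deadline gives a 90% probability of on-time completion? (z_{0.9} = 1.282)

23.0 days

te_A = (1 + 4·3 + 5)/6 = 18/6 = 3; σ²_A = ((5−1)/6)² = 0.444
te_B = (6 + 4·12 + 18)/6 = 72/6 = 12; σ²_B = ((18−6)/6)² = 4.000
te_C = (7 + 4·13 + 19)/6 = 78/6 = 13; σ²_C = ((19−7)/6)² = 4.000
te_D = (1 + 4·4 + 7)/6 = 24/6 = 4; σ²_D = ((7−1)/6)² = 1.000

Forward pass:
ES_A = 0; EF_A = 3
ES_B = 3; EF_B = 3+12 = 15
ES_C = 3; EF_C = 3+13 = 16
ES_D = max(EF_B=15, EF_C=16) = 16; EF_D = 16+4 = 20
Expected project duration μ = 20 days. Critical path: A → C → D.

Variance along critical path = 0.444 + 4.000 + 1.000 = 5.444; σ = 2.333 days.
D = μ + z·σ = 20 + 1.282·2.333 = 23.0 days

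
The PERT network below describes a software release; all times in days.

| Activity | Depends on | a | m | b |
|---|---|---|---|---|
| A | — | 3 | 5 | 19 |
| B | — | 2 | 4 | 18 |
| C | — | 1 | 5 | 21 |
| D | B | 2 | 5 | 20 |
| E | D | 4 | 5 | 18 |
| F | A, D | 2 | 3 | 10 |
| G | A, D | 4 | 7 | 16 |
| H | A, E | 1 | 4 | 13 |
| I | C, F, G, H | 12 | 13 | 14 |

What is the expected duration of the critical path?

te_A = (3 + 4·5 + 19)/6 = 42/6 = 7
te_B = (2 + 4·4 + 18)/6 = 36/6 = 6
te_C = (1 + 4·5 + 21)/6 = 42/6 = 7
te_D = (2 + 4·5 + 20)/6 = 42/6 = 7
te_E = (4 + 4·5 + 18)/6 = 42/6 = 7
te_F = (2 + 4·3 + 10)/6 = 24/6 = 4
te_G = (4 + 4·7 + 16)/6 = 48/6 = 8
te_H = (1 + 4·4 + 13)/6 = 30/6 = 5
te_I = (12 + 4·13 + 14)/6 = 78/6 = 13

Forward pass:
ES_A = 0; EF_A = 7
ES_B = 0; EF_B = 6
ES_C = 0; EF_C = 7
ES_D = 6; EF_D = 6+7 = 13
ES_E = 13; EF_E = 13+7 = 20
ES_F = max(EF_A=7, EF_D=13) = 13; EF_F = 13+4 = 17
ES_G = max(EF_A=7, EF_D=13) = 13; EF_G = 13+8 = 21
ES_H = max(EF_A=7, EF_E=20) = 20; EF_H = 20+5 = 25
ES_I = max(EF_C=7, EF_F=17, EF_G=21, EF_H=25) = 25; EF_I = 25+13 = 38
Expected project duration μ = 38 days. Critical path: B → D → E → H → I.

38 days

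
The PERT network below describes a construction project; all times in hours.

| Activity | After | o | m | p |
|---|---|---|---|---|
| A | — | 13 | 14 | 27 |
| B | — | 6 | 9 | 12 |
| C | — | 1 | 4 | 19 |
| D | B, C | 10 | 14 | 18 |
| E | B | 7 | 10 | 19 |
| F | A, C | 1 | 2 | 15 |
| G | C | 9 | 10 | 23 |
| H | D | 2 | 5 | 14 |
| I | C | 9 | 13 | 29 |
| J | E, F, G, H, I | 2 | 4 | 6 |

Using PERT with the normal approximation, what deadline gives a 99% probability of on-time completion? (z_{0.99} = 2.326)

39.3 hours

te_A = (13 + 4·14 + 27)/6 = 96/6 = 16; σ²_A = ((27−13)/6)² = 5.444
te_B = (6 + 4·9 + 12)/6 = 54/6 = 9; σ²_B = ((12−6)/6)² = 1.000
te_C = (1 + 4·4 + 19)/6 = 36/6 = 6; σ²_C = ((19−1)/6)² = 9.000
te_D = (10 + 4·14 + 18)/6 = 84/6 = 14; σ²_D = ((18−10)/6)² = 1.778
te_E = (7 + 4·10 + 19)/6 = 66/6 = 11; σ²_E = ((19−7)/6)² = 4.000
te_F = (1 + 4·2 + 15)/6 = 24/6 = 4; σ²_F = ((15−1)/6)² = 5.444
te_G = (9 + 4·10 + 23)/6 = 72/6 = 12; σ²_G = ((23−9)/6)² = 5.444
te_H = (2 + 4·5 + 14)/6 = 36/6 = 6; σ²_H = ((14−2)/6)² = 4.000
te_I = (9 + 4·13 + 29)/6 = 90/6 = 15; σ²_I = ((29−9)/6)² = 11.111
te_J = (2 + 4·4 + 6)/6 = 24/6 = 4; σ²_J = ((6−2)/6)² = 0.444

Forward pass:
ES_A = 0; EF_A = 16
ES_B = 0; EF_B = 9
ES_C = 0; EF_C = 6
ES_D = max(EF_B=9, EF_C=6) = 9; EF_D = 9+14 = 23
ES_E = 9; EF_E = 9+11 = 20
ES_F = max(EF_A=16, EF_C=6) = 16; EF_F = 16+4 = 20
ES_G = 6; EF_G = 6+12 = 18
ES_H = 23; EF_H = 23+6 = 29
ES_I = 6; EF_I = 6+15 = 21
ES_J = max(EF_E=20, EF_F=20, EF_G=18, EF_H=29, EF_I=21) = 29; EF_J = 29+4 = 33
Expected project duration μ = 33 hours. Critical path: B → D → H → J.

Variance along critical path = 1.000 + 1.778 + 4.000 + 0.444 = 7.222; σ = 2.687 hours.
D = μ + z·σ = 33 + 2.326·2.687 = 39.3 hours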